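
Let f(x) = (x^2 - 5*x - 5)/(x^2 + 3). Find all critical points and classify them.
f'(x) = (5*x^2 + 16*x - 15)/(x^4 + 6*x^2 + 9)

Solve f'(x) = 0:
  f'(x) = (5*x^2 + 16*x - 15)/(x^2 + 3)^2; the denominator is positive wherever f is defined, so f'(x) = 0 ⇔ 5*x^2 + 16*x - 15 = 0.
  5*x^2 + 16*x - 15 = 0 has no rational roots; quadratic formula: x = (-16 ± √556)/10.
  ⇒ x = -sqrt(139)/5 - 8/5 ≈ -3.9580, -8/5 + sqrt(139)/5 ≈ 0.7580

f''(x) = 2*(-5*x^3 - 24*x^2 + 45*x + 24)/(x^6 + 9*x^4 + 27*x^2 + 27)
Second-derivative test at each critical point:
  f''(-3.9580) = -0.0677 < 0 → local maximum
  f''(0.7580) = 1.8455 > 0 → local minimum

Critical points: x = -sqrt(139)/5 - 8/5 ≈ -3.9580 (local maximum); x = -8/5 + sqrt(139)/5 ≈ 0.7580 (local minimum)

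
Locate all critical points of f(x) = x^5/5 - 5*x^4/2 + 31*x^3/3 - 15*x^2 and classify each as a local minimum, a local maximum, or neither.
f'(x) = x*(x^3 - 10*x^2 + 31*x - 30)

Solve f'(x) = 0:
  Factor: x^4 - 10*x^3 + 31*x^2 - 30*x = x*(x - 5)*(x - 3)*(x - 2) = 0.
  ⇒ x = 0, 2, 3, 5

f''(x) = 4*x^3 - 30*x^2 + 62*x - 30
Second-derivative test at each critical point:
  f''(0) = -30 < 0 → local maximum
  f''(2) = 6 > 0 → local minimum
  f''(3) = -6 < 0 → local maximum
  f''(5) = 30 > 0 → local minimum

Critical points: x = 0 (local maximum); x = 2 (local minimum); x = 3 (local maximum); x = 5 (local minimum)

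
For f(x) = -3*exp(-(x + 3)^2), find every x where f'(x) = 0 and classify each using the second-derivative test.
f'(x) = 6*(x + 3)*exp(-(x + 3)^2)

Solve f'(x) = 0:
  f'(x) = (6*x + 18)·exp(-(x + 3)^2) and exp(-(x + 3)^2) > 0 for every x, so f'(x) = 0 ⇔ 6*x + 18 = 0.
  Factor: 6*x + 18 = 6*(x + 3) = 0.
  ⇒ x = -3

f''(x) = 6*(1 - 2*(x + 3)^2)*exp(-(x + 3)^2)
Second-derivative test at each critical point:
  f''(-3) = 6 > 0 → local minimum

Critical points: x = -3 (local minimum)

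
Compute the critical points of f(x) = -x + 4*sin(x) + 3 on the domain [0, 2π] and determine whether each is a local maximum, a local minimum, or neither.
f'(x) = 4*cos(x) - 1

Solve f'(x) = 0 on [0, 2π]:
  f'(x) = 0 ⇔ cos(x) = 1/4, i.e. x = ±arccos(1/4) + 2nπ; keep the solutions lying in [0, 2π].
  ⇒ x = acos(1/4) ≈ 1.3181, -acos(1/4) + 2*pi ≈ 4.9651

f''(x) = -4*sin(x)
Second-derivative test at each critical point:
  f''(1.3181) = -3.8730 < 0 → local maximum
  f''(4.9651) = 3.8730 > 0 → local minimum

Critical points: x = acos(1/4) ≈ 1.3181 (local maximum); x = -acos(1/4) + 2*pi ≈ 4.9651 (local minimum)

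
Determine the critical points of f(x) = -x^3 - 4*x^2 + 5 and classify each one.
f'(x) = x*(-3*x - 8)

Solve f'(x) = 0:
  Factor: -3*x^2 - 8*x = -x*(3*x + 8) = 0.
  ⇒ x = -8/3, 0

f''(x) = -6*x - 8
Second-derivative test at each critical point:
  f''(-8/3) = 8 > 0 → local minimum
  f''(0) = -8 < 0 → local maximum

Critical points: x = -8/3 (local minimum); x = 0 (local maximum)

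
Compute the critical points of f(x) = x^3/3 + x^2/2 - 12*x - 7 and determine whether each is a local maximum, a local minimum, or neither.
f'(x) = x^2 + x - 12

Solve f'(x) = 0:
  Factor: x^2 + x - 12 = (x - 3)*(x + 4) = 0.
  ⇒ x = -4, 3

f''(x) = 2*x + 1
Second-derivative test at each critical point:
  f''(-4) = -7 < 0 → local maximum
  f''(3) = 7 > 0 → local minimum

Critical points: x = -4 (local maximum); x = 3 (local minimum)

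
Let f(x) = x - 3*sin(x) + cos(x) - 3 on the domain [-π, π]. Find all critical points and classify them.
f'(x) = -sin(x) - 3*cos(x) + 1

Solve f'(x) = 0 on [-π, π]:
  f'(x) = 0 ⇔ -sin(x) - 3*cos(x) = -1. Write the left side as R·cos(x + φ) with R = √((-3)² + 1²) = sqrt(10), cos φ = -3*sqrt(10)/10, sin φ = sqrt(10)/10; then cos(x + φ) = -sqrt(10)/10. Solve for x and keep the solutions lying in [-π, π].
  ⇒ x = -atan(4/3) ≈ -0.9273, pi/2 ≈ 1.5708

f''(x) = 3*sin(x) - cos(x)
Second-derivative test at each critical point:
  f''(-0.9273) = -3 < 0 → local maximum
  f''(1.5708) = 3 > 0 → local minimum

Critical points: x = -atan(4/3) ≈ -0.9273 (local maximum); x = pi/2 ≈ 1.5708 (local minimum)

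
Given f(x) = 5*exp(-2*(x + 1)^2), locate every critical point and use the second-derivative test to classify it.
f'(x) = 20*(-x - 1)*exp(-2*(x + 1)^2)

Solve f'(x) = 0:
  f'(x) = (-20*x - 20)·exp(-2*(x + 1)^2) and exp(-2*(x + 1)^2) > 0 for every x, so f'(x) = 0 ⇔ -20*x - 20 = 0.
  Factor: -20*x - 20 = -20*(x + 1) = 0.
  ⇒ x = -1

f''(x) = 20*(4*(x + 1)^2 - 1)*exp(-2*(x + 1)^2)
Second-derivative test at each critical point:
  f''(-1) = -20 < 0 → local maximum

Critical points: x = -1 (local maximum)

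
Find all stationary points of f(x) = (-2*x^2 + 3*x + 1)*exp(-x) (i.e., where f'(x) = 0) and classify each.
f'(x) = (2*x^2 - 7*x + 2)*exp(-x)

Solve f'(x) = 0:
  f'(x) = (2*x^2 - 7*x + 2)·exp(-x) and exp(-x) > 0 for every x, so f'(x) = 0 ⇔ 2*x^2 - 7*x + 2 = 0.
  2*x^2 - 7*x + 2 = 0 has no rational roots; quadratic formula: x = (7 ± √33)/4.
  ⇒ x = 7/4 - sqrt(33)/4 ≈ 0.3139, sqrt(33)/4 + 7/4 ≈ 3.1861

f''(x) = (-2*x^2 + 11*x - 9)*exp(-x)
Second-derivative test at each critical point:
  f''(0.3139) = -4.1971 < 0 → local maximum
  f''(3.1861) = 0.2374 > 0 → local minimum

Critical points: x = 7/4 - sqrt(33)/4 ≈ 0.3139 (local maximum); x = sqrt(33)/4 + 7/4 ≈ 3.1861 (local minimum)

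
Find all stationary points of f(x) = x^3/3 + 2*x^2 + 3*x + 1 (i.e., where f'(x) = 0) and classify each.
f'(x) = x^2 + 4*x + 3

Solve f'(x) = 0:
  Factor: x^2 + 4*x + 3 = (x + 1)*(x + 3) = 0.
  ⇒ x = -3, -1

f''(x) = 2*x + 4
Second-derivative test at each critical point:
  f''(-3) = -2 < 0 → local maximum
  f''(-1) = 2 > 0 → local minimum

Critical points: x = -3 (local maximum); x = -1 (local minimum)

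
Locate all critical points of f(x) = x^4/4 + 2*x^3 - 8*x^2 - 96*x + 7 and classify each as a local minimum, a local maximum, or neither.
f'(x) = x^3 + 6*x^2 - 16*x - 96

Solve f'(x) = 0:
  Factor: x^3 + 6*x^2 - 16*x - 96 = (x - 4)*(x + 4)*(x + 6) = 0.
  ⇒ x = -6, -4, 4

f''(x) = 3*x^2 + 12*x - 16
Second-derivative test at each critical point:
  f''(-6) = 20 > 0 → local minimum
  f''(-4) = -16 < 0 → local maximum
  f''(4) = 80 > 0 → local minimum

Critical points: x = -6 (local minimum); x = -4 (local maximum); x = 4 (local minimum)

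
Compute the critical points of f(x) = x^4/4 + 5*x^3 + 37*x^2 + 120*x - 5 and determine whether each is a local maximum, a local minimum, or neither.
f'(x) = x^3 + 15*x^2 + 74*x + 120

Solve f'(x) = 0:
  Factor: x^3 + 15*x^2 + 74*x + 120 = (x + 4)*(x + 5)*(x + 6) = 0.
  ⇒ x = -6, -5, -4

f''(x) = 3*x^2 + 30*x + 74
Second-derivative test at each critical point:
  f''(-6) = 2 > 0 → local minimum
  f''(-5) = -1 < 0 → local maximum
  f''(-4) = 2 > 0 → local minimum

Critical points: x = -6 (local minimum); x = -5 (local maximum); x = -4 (local minimum)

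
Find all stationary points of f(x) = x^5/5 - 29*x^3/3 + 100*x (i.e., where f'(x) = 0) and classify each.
f'(x) = x^4 - 29*x^2 + 100

Solve f'(x) = 0:
  Factor: x^4 - 29*x^2 + 100 = (x - 5)*(x - 2)*(x + 2)*(x + 5) = 0.
  ⇒ x = -5, -2, 2, 5

f''(x) = 4*x^3 - 58*x
Second-derivative test at each critical point:
  f''(-5) = -210 < 0 → local maximum
  f''(-2) = 84 > 0 → local minimum
  f''(2) = -84 < 0 → local maximum
  f''(5) = 210 > 0 → local minimum

Critical points: x = -5 (local maximum); x = -2 (local minimum); x = 2 (local maximum); x = 5 (local minimum)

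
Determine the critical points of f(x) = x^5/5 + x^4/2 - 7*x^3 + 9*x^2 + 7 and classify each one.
f'(x) = x*(x^3 + 2*x^2 - 21*x + 18)

Solve f'(x) = 0:
  Factor: x^4 + 2*x^3 - 21*x^2 + 18*x = x*(x - 3)*(x - 1)*(x + 6) = 0.
  ⇒ x = -6, 0, 1, 3

f''(x) = 4*x^3 + 6*x^2 - 42*x + 18
Second-derivative test at each critical point:
  f''(-6) = -378 < 0 → local maximum
  f''(0) = 18 > 0 → local minimum
  f''(1) = -14 < 0 → local maximum
  f''(3) = 54 > 0 → local minimum

Critical points: x = -6 (local maximum); x = 0 (local minimum); x = 1 (local maximum); x = 3 (local minimum)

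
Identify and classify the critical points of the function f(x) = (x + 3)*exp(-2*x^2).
f'(x) = (-4*x*(x + 3) + 1)*exp(-2*x^2)

Solve f'(x) = 0:
  f'(x) = (-4*x^2 - 12*x + 1)·exp(-2*x^2) and exp(-2*x^2) > 0 for every x, so f'(x) = 0 ⇔ -4*x^2 - 12*x + 1 = 0.
  4*x^2 + 12*x - 1 = 0 has no rational roots; quadratic formula: x = (-12 ± √160)/8.
  ⇒ x = -sqrt(10)/2 - 3/2 ≈ -3.0811, -3/2 + sqrt(10)/2 ≈ 0.0811

f''(x) = 4*(4*x^2*(x + 3) - 3*x - 3)*exp(-2*x^2)
Second-derivative test at each critical point:
  f''(-3.0811) = 7.181e-08 > 0 → local minimum
  f''(0.0811) = -12.4837 < 0 → local maximum

Critical points: x = -sqrt(10)/2 - 3/2 ≈ -3.0811 (local minimum); x = -3/2 + sqrt(10)/2 ≈ 0.0811 (local maximum)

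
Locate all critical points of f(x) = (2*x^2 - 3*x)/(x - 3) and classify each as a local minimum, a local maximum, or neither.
f'(x) = (2*x^2 - 12*x + 9)/(x^2 - 6*x + 9)

Solve f'(x) = 0:
  f'(x) = (2*x^2 - 12*x + 9)/(x - 3)^2; the denominator is positive wherever f is defined, so f'(x) = 0 ⇔ 2*x^2 - 12*x + 9 = 0.
  2*x^2 - 12*x + 9 = 0 has no rational roots; quadratic formula: x = (12 ± √72)/4.
  ⇒ x = 3 - 3*sqrt(2)/2 ≈ 0.8787, 3*sqrt(2)/2 + 3 ≈ 5.1213

f''(x) = 18/(x^3 - 9*x^2 + 27*x - 27)
Second-derivative test at each critical point:
  f''(0.8787) = -1.8856 < 0 → local maximum
  f''(5.1213) = 1.8856 > 0 → local minimum

Critical points: x = 3 - 3*sqrt(2)/2 ≈ 0.8787 (local maximum); x = 3*sqrt(2)/2 + 3 ≈ 5.1213 (local minimum)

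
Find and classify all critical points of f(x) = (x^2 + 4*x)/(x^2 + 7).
f'(x) = 2*(-2*x^2 + 7*x + 14)/(x^4 + 14*x^2 + 49)

Solve f'(x) = 0:
  f'(x) = -2*(2*x^2 - 7*x - 14)/(x^2 + 7)^2; the denominator is positive wherever f is defined, so f'(x) = 0 ⇔ -4*x^2 + 14*x + 28 = 0.
  Factor: -4*x^2 + 14*x + 28 = -2*(2*x^2 - 7*x - 14); 2*x^2 - 7*x - 14 = 0 has no rational roots; quadratic formula: x = (7 ± √161)/4.
  ⇒ x = 7/4 - sqrt(161)/4 ≈ -1.4221, 7/4 + sqrt(161)/4 ≈ 4.9221

f''(x) = 2*(4*x^3 - 21*x^2 - 84*x + 49)/(x^6 + 21*x^4 + 147*x^2 + 343)
Second-derivative test at each critical point:
  f''(-1.4221) = 0.3117 > 0 → local minimum
  f''(4.9221) = -0.0260 < 0 → local maximum

Critical points: x = 7/4 - sqrt(161)/4 ≈ -1.4221 (local minimum); x = 7/4 + sqrt(161)/4 ≈ 4.9221 (local maximum)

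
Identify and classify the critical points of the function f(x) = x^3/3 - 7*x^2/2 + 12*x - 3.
f'(x) = x^2 - 7*x + 12

Solve f'(x) = 0:
  Factor: x^2 - 7*x + 12 = (x - 4)*(x - 3) = 0.
  ⇒ x = 3, 4

f''(x) = 2*x - 7
Second-derivative test at each critical point:
  f''(3) = -1 < 0 → local maximum
  f''(4) = 1 > 0 → local minimum

Critical points: x = 3 (local maximum); x = 4 (local minimum)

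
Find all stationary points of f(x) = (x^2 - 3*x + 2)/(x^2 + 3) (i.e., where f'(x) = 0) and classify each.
f'(x) = (3*x^2 + 2*x - 9)/(x^4 + 6*x^2 + 9)

Solve f'(x) = 0:
  f'(x) = (3*x^2 + 2*x - 9)/(x^2 + 3)^2; the denominator is positive wherever f is defined, so f'(x) = 0 ⇔ 3*x^2 + 2*x - 9 = 0.
  3*x^2 + 2*x - 9 = 0 has no rational roots; quadratic formula: x = (-2 ± √112)/6.
  ⇒ x = -2*sqrt(7)/3 - 1/3 ≈ -2.0972, -1/3 + 2*sqrt(7)/3 ≈ 1.4305

f''(x) = 6*(-x^3 - x^2 + 9*x + 1)/(x^6 + 9*x^4 + 27*x^2 + 27)
Second-derivative test at each critical point:
  f''(-2.0972) = -0.1934 < 0 → local maximum
  f''(1.4305) = 0.4156 > 0 → local minimum

Critical points: x = -2*sqrt(7)/3 - 1/3 ≈ -2.0972 (local maximum); x = -1/3 + 2*sqrt(7)/3 ≈ 1.4305 (local minimum)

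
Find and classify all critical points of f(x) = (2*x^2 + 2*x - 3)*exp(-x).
f'(x) = (-2*x^2 + 2*x + 5)*exp(-x)

Solve f'(x) = 0:
  f'(x) = (-2*x^2 + 2*x + 5)·exp(-x) and exp(-x) > 0 for every x, so f'(x) = 0 ⇔ -2*x^2 + 2*x + 5 = 0.
  2*x^2 - 2*x - 5 = 0 has no rational roots; quadratic formula: x = (2 ± √44)/4.
  ⇒ x = 1/2 - sqrt(11)/2 ≈ -1.1583, 1/2 + sqrt(11)/2 ≈ 2.1583

f''(x) = (2*x^2 - 6*x - 3)*exp(-x)
Second-derivative test at each critical point:
  f''(-1.1583) = 21.1239 > 0 → local minimum
  f''(2.1583) = -0.7663 < 0 → local maximum

Critical points: x = 1/2 - sqrt(11)/2 ≈ -1.1583 (local minimum); x = 1/2 + sqrt(11)/2 ≈ 2.1583 (local maximum)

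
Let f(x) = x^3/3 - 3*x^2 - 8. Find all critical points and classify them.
f'(x) = x*(x - 6)

Solve f'(x) = 0:
  Factor: x^2 - 6*x = x*(x - 6) = 0.
  ⇒ x = 0, 6

f''(x) = 2*x - 6
Second-derivative test at each critical point:
  f''(0) = -6 < 0 → local maximum
  f''(6) = 6 > 0 → local minimum

Critical points: x = 0 (local maximum); x = 6 (local minimum)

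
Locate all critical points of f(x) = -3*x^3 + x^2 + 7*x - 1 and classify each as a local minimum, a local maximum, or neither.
f'(x) = -9*x^2 + 2*x + 7

Solve f'(x) = 0:
  Factor: -9*x^2 + 2*x + 7 = -(x - 1)*(9*x + 7) = 0.
  ⇒ x = -7/9, 1

f''(x) = 2 - 18*x
Second-derivative test at each critical point:
  f''(-7/9) = 16 > 0 → local minimum
  f''(1) = -16 < 0 → local maximum

Critical points: x = -7/9 (local minimum); x = 1 (local maximum)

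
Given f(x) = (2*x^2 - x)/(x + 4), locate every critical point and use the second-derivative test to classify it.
f'(x) = 2*(x^2 + 8*x - 2)/(x^2 + 8*x + 16)

Solve f'(x) = 0:
  f'(x) = 2*(x^2 + 8*x - 2)/(x + 4)^2; the denominator is positive wherever f is defined, so f'(x) = 0 ⇔ 2*x^2 + 16*x - 4 = 0.
  Factor: 2*x^2 + 16*x - 4 = 2*(x^2 + 8*x - 2); x^2 + 8*x - 2 = 0 has no rational roots; quadratic formula: x = (-8 ± √72)/2.
  ⇒ x = -3*sqrt(2) - 4 ≈ -8.2426, -4 + 3*sqrt(2) ≈ 0.2426

f''(x) = 72/(x^3 + 12*x^2 + 48*x + 64)
Second-derivative test at each critical point:
  f''(-8.2426) = -0.9428 < 0 → local maximum
  f''(0.2426) = 0.9428 > 0 → local minimum

Critical points: x = -3*sqrt(2) - 4 ≈ -8.2426 (local maximum); x = -4 + 3*sqrt(2) ≈ 0.2426 (local minimum)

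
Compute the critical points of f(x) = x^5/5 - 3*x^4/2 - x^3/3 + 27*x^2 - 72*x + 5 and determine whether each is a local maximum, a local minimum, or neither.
f'(x) = x^4 - 6*x^3 - x^2 + 54*x - 72

Solve f'(x) = 0:
  Factor: x^4 - 6*x^3 - x^2 + 54*x - 72 = (x - 4)*(x - 3)*(x - 2)*(x + 3) = 0.
  ⇒ x = -3, 2, 3, 4

f''(x) = 4*x^3 - 18*x^2 - 2*x + 54
Second-derivative test at each critical point:
  f''(-3) = -210 < 0 → local maximum
  f''(2) = 10 > 0 → local minimum
  f''(3) = -6 < 0 → local maximum
  f''(4) = 14 > 0 → local minimum

Critical points: x = -3 (local maximum); x = 2 (local minimum); x = 3 (local maximum); x = 4 (local minimum)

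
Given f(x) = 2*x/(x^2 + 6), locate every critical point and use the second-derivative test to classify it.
f'(x) = 2*(6 - x^2)/(x^4 + 12*x^2 + 36)

Solve f'(x) = 0:
  f'(x) = -2*(x^2 - 6)/(x^2 + 6)^2; the denominator is positive wherever f is defined, so f'(x) = 0 ⇔ 12 - 2*x^2 = 0.
  Factor: 12 - 2*x^2 = -2*(x^2 - 6); x^2 - 6 = 0 has no rational roots; quadratic formula: x = (0 ± √24)/2.
  ⇒ x = -sqrt(6) ≈ -2.4495, sqrt(6) ≈ 2.4495

f''(x) = 4*x*(x^2 - 18)/(x^2 + 6)^3
Second-derivative test at each critical point:
  f''(-2.4495) = 0.0680 > 0 → local minimum
  f''(2.4495) = -0.0680 < 0 → local maximum

Critical points: x = -sqrt(6) ≈ -2.4495 (local minimum); x = sqrt(6) ≈ 2.4495 (local maximum)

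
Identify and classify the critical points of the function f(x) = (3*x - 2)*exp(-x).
f'(x) = (5 - 3*x)*exp(-x)

Solve f'(x) = 0:
  f'(x) = (5 - 3*x)·exp(-x) and exp(-x) > 0 for every x, so f'(x) = 0 ⇔ 5 - 3*x = 0.
  5 - 3*x = 0.
  ⇒ x = 5/3

f''(x) = (3*x - 8)*exp(-x)
Second-derivative test at each critical point:
  f''(5/3) = -0.5666 < 0 → local maximum

Critical points: x = 5/3 (local maximum)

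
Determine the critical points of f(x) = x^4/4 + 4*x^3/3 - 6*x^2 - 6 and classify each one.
f'(x) = x*(x^2 + 4*x - 12)

Solve f'(x) = 0:
  Factor: x^3 + 4*x^2 - 12*x = x*(x - 2)*(x + 6) = 0.
  ⇒ x = -6, 0, 2

f''(x) = 3*x^2 + 8*x - 12
Second-derivative test at each critical point:
  f''(-6) = 48 > 0 → local minimum
  f''(0) = -12 < 0 → local maximum
  f''(2) = 16 > 0 → local minimum

Critical points: x = -6 (local minimum); x = 0 (local maximum); x = 2 (local minimum)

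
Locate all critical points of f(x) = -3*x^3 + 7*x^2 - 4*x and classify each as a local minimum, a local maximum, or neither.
f'(x) = -9*x^2 + 14*x - 4

Solve f'(x) = 0:
  9*x^2 - 14*x + 4 = 0 has no rational roots; quadratic formula: x = (14 ± √52)/18.
  ⇒ x = 7/9 - sqrt(13)/9 ≈ 0.3772, sqrt(13)/9 + 7/9 ≈ 1.1784

f''(x) = 14 - 18*x
Second-derivative test at each critical point:
  f''(0.3772) = 7.2111 > 0 → local minimum
  f''(1.1784) = -7.2111 < 0 → local maximum

Critical points: x = 7/9 - sqrt(13)/9 ≈ 0.3772 (local minimum); x = sqrt(13)/9 + 7/9 ≈ 1.1784 (local maximum)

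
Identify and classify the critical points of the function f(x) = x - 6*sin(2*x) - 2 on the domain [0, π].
f'(x) = 1 - 12*cos(2*x)

Solve f'(x) = 0 on [0, π]:
  f'(x) = 0 ⇔ cos(2*x) = 1/12, i.e. 2*x = ±arccos(1/12) + 2nπ; keep the solutions lying in [0, π].
  ⇒ x = acos(1/12)/2 ≈ 0.7437, pi - acos(1/12)/2 ≈ 2.3979

f''(x) = 24*sin(2*x)
Second-derivative test at each critical point:
  f''(0.7437) = 23.9165 > 0 → local minimum
  f''(2.3979) = -23.9165 < 0 → local maximum

Critical points: x = acos(1/12)/2 ≈ 0.7437 (local minimum); x = pi - acos(1/12)/2 ≈ 2.3979 (local maximum)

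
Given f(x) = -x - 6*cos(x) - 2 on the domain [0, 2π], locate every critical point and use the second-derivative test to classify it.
f'(x) = 6*sin(x) - 1

Solve f'(x) = 0 on [0, 2π]:
  f'(x) = 0 ⇔ sin(x) = 1/6, i.e. x = arcsin(1/6) + 2nπ or x = π − arcsin(1/6) + 2nπ; keep the solutions lying in [0, 2π].
  ⇒ x = asin(1/6) ≈ 0.1674, pi - asin(1/6) ≈ 2.9741

f''(x) = 6*cos(x)
Second-derivative test at each critical point:
  f''(0.1674) = 5.9161 > 0 → local minimum
  f''(2.9741) = -5.9161 < 0 → local maximum

Critical points: x = asin(1/6) ≈ 0.1674 (local minimum); x = pi - asin(1/6) ≈ 2.9741 (local maximum)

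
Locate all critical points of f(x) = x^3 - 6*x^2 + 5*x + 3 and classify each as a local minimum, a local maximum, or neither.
f'(x) = 3*x^2 - 12*x + 5

Solve f'(x) = 0:
  3*x^2 - 12*x + 5 = 0 has no rational roots; quadratic formula: x = (12 ± √84)/6.
  ⇒ x = 2 - sqrt(21)/3 ≈ 0.4725, sqrt(21)/3 + 2 ≈ 3.5275

f''(x) = 6*x - 12
Second-derivative test at each critical point:
  f''(0.4725) = -9.1652 < 0 → local maximum
  f''(3.5275) = 9.1652 > 0 → local minimum

Critical points: x = 2 - sqrt(21)/3 ≈ 0.4725 (local maximum); x = sqrt(21)/3 + 2 ≈ 3.5275 (local minimum)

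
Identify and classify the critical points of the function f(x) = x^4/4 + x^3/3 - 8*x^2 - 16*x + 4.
f'(x) = x^3 + x^2 - 16*x - 16

Solve f'(x) = 0:
  Factor: x^3 + x^2 - 16*x - 16 = (x - 4)*(x + 1)*(x + 4) = 0.
  ⇒ x = -4, -1, 4

f''(x) = 3*x^2 + 2*x - 16
Second-derivative test at each critical point:
  f''(-4) = 24 > 0 → local minimum
  f''(-1) = -15 < 0 → local maximum
  f''(4) = 40 > 0 → local minimum

Critical points: x = -4 (local minimum); x = -1 (local maximum); x = 4 (local minimum)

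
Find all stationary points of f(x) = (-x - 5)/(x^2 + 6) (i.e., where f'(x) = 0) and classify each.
f'(x) = (-x^2 + 2*x*(x + 5) - 6)/(x^2 + 6)^2

Solve f'(x) = 0:
  f'(x) = (x^2 + 10*x - 6)/(x^2 + 6)^2; the denominator is positive wherever f is defined, so f'(x) = 0 ⇔ x^2 + 10*x - 6 = 0.
  x^2 + 10*x - 6 = 0 has no rational roots; quadratic formula: x = (-10 ± √124)/2.
  ⇒ x = -sqrt(31) - 5 ≈ -10.5678, -5 + sqrt(31) ≈ 0.5678

f''(x) = 2*(-4*x^2*(x + 5) + (3*x + 5)*(x^2 + 6))/(x^2 + 6)^3
Second-derivative test at each critical point:
  f''(-10.5678) = -0.0008 < 0 → local maximum
  f''(0.5678) = 0.2786 > 0 → local minimum

Critical points: x = -sqrt(31) - 5 ≈ -10.5678 (local maximum); x = -5 + sqrt(31) ≈ 0.5678 (local minimum)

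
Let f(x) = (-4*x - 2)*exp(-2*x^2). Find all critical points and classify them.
f'(x) = 4*(2*x*(2*x + 1) - 1)*exp(-2*x^2)

Solve f'(x) = 0:
  f'(x) = (16*x^2 + 8*x - 4)·exp(-2*x^2) and exp(-2*x^2) > 0 for every x, so f'(x) = 0 ⇔ 16*x^2 + 8*x - 4 = 0.
  Factor: 16*x^2 + 8*x - 4 = 4*(4*x^2 + 2*x - 1); 4*x^2 + 2*x - 1 = 0 has no rational roots; quadratic formula: x = (-2 ± √20)/8.
  ⇒ x = -sqrt(5)/4 - 1/4 ≈ -0.8090, -1/4 + sqrt(5)/4 ≈ 0.3090

f''(x) = 8*(-8*x^3 - 4*x^2 + 6*x + 1)*exp(-2*x^2)
Second-derivative test at each critical point:
  f''(-0.8090) = -4.8314 < 0 → local maximum
  f''(0.3090) = 14.7786 > 0 → local minimum

Critical points: x = -sqrt(5)/4 - 1/4 ≈ -0.8090 (local maximum); x = -1/4 + sqrt(5)/4 ≈ 0.3090 (local minimum)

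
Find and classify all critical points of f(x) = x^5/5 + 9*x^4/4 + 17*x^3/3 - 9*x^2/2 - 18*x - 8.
f'(x) = x^4 + 9*x^3 + 17*x^2 - 9*x - 18

Solve f'(x) = 0:
  Factor: x^4 + 9*x^3 + 17*x^2 - 9*x - 18 = (x - 1)*(x + 1)*(x + 3)*(x + 6) = 0.
  ⇒ x = -6, -3, -1, 1

f''(x) = 4*x^3 + 27*x^2 + 34*x - 9
Second-derivative test at each critical point:
  f''(-6) = -105 < 0 → local maximum
  f''(-3) = 24 > 0 → local minimum
  f''(-1) = -20 < 0 → local maximum
  f''(1) = 56 > 0 → local minimum

Critical points: x = -6 (local maximum); x = -3 (local minimum); x = -1 (local maximum); x = 1 (local minimum)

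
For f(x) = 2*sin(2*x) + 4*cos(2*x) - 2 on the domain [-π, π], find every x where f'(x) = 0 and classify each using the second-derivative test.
f'(x) = -8*sin(2*x) + 4*cos(2*x)

Solve f'(x) = 0 on [-π, π]:
  f'(x) = 0 ⇔ 2*cos(2*x) = 4*sin(2*x) ⇔ tan(2*x) = 1/2, i.e. 2*x = arctan(1/2) + nπ; keep the solutions lying in [-π, π].
  ⇒ x = -pi + atan(1/2)/2 ≈ -2.9098, -pi/2 + atan(1/2)/2 ≈ -1.3390, atan(1/2)/2 ≈ 0.2318, atan(1/2)/2 + pi/2 ≈ 1.8026

f''(x) = -8*sin(2*x) - 16*cos(2*x)
Second-derivative test at each critical point:
  f''(-2.9098) = -17.8885 < 0 → local maximum
  f''(-1.3390) = 17.8885 > 0 → local minimum
  f''(0.2318) = -17.8885 < 0 → local maximum
  f''(1.8026) = 17.8885 > 0 → local minimum

Critical points: x = -pi + atan(1/2)/2 ≈ -2.9098 (local maximum); x = -pi/2 + atan(1/2)/2 ≈ -1.3390 (local minimum); x = atan(1/2)/2 ≈ 0.2318 (local maximum); x = atan(1/2)/2 + pi/2 ≈ 1.8026 (local minimum)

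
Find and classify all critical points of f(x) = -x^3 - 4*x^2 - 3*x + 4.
f'(x) = -3*x^2 - 8*x - 3

Solve f'(x) = 0:
  3*x^2 + 8*x + 3 = 0 has no rational roots; quadratic formula: x = (-8 ± √28)/6.
  ⇒ x = -4/3 - sqrt(7)/3 ≈ -2.2153, -4/3 + sqrt(7)/3 ≈ -0.4514

f''(x) = -6*x - 8
Second-derivative test at each critical point:
  f''(-2.2153) = 5.2915 > 0 → local minimum
  f''(-0.4514) = -5.2915 < 0 → local maximum

Critical points: x = -4/3 - sqrt(7)/3 ≈ -2.2153 (local minimum); x = -4/3 + sqrt(7)/3 ≈ -0.4514 (local maximum)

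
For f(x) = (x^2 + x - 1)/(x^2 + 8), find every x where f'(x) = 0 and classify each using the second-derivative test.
f'(x) = (-x^2 + 18*x + 8)/(x^4 + 16*x^2 + 64)

Solve f'(x) = 0:
  f'(x) = -(x^2 - 18*x - 8)/(x^2 + 8)^2; the denominator is positive wherever f is defined, so f'(x) = 0 ⇔ -x^2 + 18*x + 8 = 0.
  x^2 - 18*x - 8 = 0 has no rational roots; quadratic formula: x = (18 ± √356)/2.
  ⇒ x = 9 - sqrt(89) ≈ -0.4340, 9 + sqrt(89) ≈ 18.4340

f''(x) = 2*(x^3 - 27*x^2 - 24*x + 72)/(x^6 + 24*x^4 + 192*x^2 + 512)
Second-derivative test at each critical point:
  f''(-0.4340) = 0.2814 > 0 → local minimum
  f''(18.4340) = -1.560e-04 < 0 → local maximum

Critical points: x = 9 - sqrt(89) ≈ -0.4340 (local minimum); x = 9 + sqrt(89) ≈ 18.4340 (local maximum)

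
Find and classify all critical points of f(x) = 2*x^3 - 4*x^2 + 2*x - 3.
f'(x) = 6*x^2 - 8*x + 2

Solve f'(x) = 0:
  Factor: 6*x^2 - 8*x + 2 = 2*(x - 1)*(3*x - 1) = 0.
  ⇒ x = 1/3, 1

f''(x) = 12*x - 8
Second-derivative test at each critical point:
  f''(1/3) = -4 < 0 → local maximum
  f''(1) = 4 > 0 → local minimum

Critical points: x = 1/3 (local maximum); x = 1 (local minimum)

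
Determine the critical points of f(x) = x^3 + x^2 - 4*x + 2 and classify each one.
f'(x) = 3*x^2 + 2*x - 4

Solve f'(x) = 0:
  3*x^2 + 2*x - 4 = 0 has no rational roots; quadratic formula: x = (-2 ± √52)/6.
  ⇒ x = -sqrt(13)/3 - 1/3 ≈ -1.5352, -1/3 + sqrt(13)/3 ≈ 0.8685

f''(x) = 6*x + 2
Second-derivative test at each critical point:
  f''(-1.5352) = -7.2111 < 0 → local maximum
  f''(0.8685) = 7.2111 > 0 → local minimum

Critical points: x = -sqrt(13)/3 - 1/3 ≈ -1.5352 (local maximum); x = -1/3 + sqrt(13)/3 ≈ 0.8685 (local minimum)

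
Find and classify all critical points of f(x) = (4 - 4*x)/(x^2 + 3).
f'(x) = 4*(-x^2 + 2*x*(x - 1) - 3)/(x^2 + 3)^2

Solve f'(x) = 0:
  f'(x) = 4*(x - 3)*(x + 1)/(x^2 + 3)^2; the denominator is positive wherever f is defined, so f'(x) = 0 ⇔ 4*x^2 - 8*x - 12 = 0.
  Factor: 4*x^2 - 8*x - 12 = 4*(x - 3)*(x + 1) = 0.
  ⇒ x = -1, 3

f''(x) = 8*(4*x^2*(1 - x) + (3*x - 1)*(x^2 + 3))/(x^2 + 3)^3
Second-derivative test at each critical point:
  f''(-1) = -1 < 0 → local maximum
  f''(3) = 1/9 > 0 → local minimum

Critical points: x = -1 (local maximum); x = 3 (local minimum)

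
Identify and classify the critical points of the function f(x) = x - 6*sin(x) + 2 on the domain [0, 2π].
f'(x) = 1 - 6*cos(x)

Solve f'(x) = 0 on [0, 2π]:
  f'(x) = 0 ⇔ cos(x) = 1/6, i.e. x = ±arccos(1/6) + 2nπ; keep the solutions lying in [0, 2π].
  ⇒ x = acos(1/6) ≈ 1.4033, -acos(1/6) + 2*pi ≈ 4.8798

f''(x) = 6*sin(x)
Second-derivative test at each critical point:
  f''(1.4033) = 5.9161 > 0 → local minimum
  f''(4.8798) = -5.9161 < 0 → local maximum

Critical points: x = acos(1/6) ≈ 1.4033 (local minimum); x = -acos(1/6) + 2*pi ≈ 4.8798 (local maximum)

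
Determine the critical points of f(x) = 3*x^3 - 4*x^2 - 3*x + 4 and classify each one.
f'(x) = 9*x^2 - 8*x - 3

Solve f'(x) = 0:
  9*x^2 - 8*x - 3 = 0 has no rational roots; quadratic formula: x = (8 ± √172)/18.
  ⇒ x = 4/9 - sqrt(43)/9 ≈ -0.2842, 4/9 + sqrt(43)/9 ≈ 1.1730

f''(x) = 18*x - 8
Second-derivative test at each critical point:
  f''(-0.2842) = -13.1149 < 0 → local maximum
  f''(1.1730) = 13.1149 > 0 → local minimum

Critical points: x = 4/9 - sqrt(43)/9 ≈ -0.2842 (local maximum); x = 4/9 + sqrt(43)/9 ≈ 1.1730 (local minimum)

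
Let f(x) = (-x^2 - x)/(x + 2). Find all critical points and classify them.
f'(x) = (-x^2 - 4*x - 2)/(x^2 + 4*x + 4)

Solve f'(x) = 0:
  f'(x) = -(x^2 + 4*x + 2)/(x + 2)^2; the denominator is positive wherever f is defined, so f'(x) = 0 ⇔ -x^2 - 4*x - 2 = 0.
  x^2 + 4*x + 2 = 0 has no rational roots; quadratic formula: x = (-4 ± √8)/2.
  ⇒ x = -2 - sqrt(2) ≈ -3.4142, -2 + sqrt(2) ≈ -0.5858

f''(x) = -4/(x^3 + 6*x^2 + 12*x + 8)
Second-derivative test at each critical point:
  f''(-3.4142) = 1.4142 > 0 → local minimum
  f''(-0.5858) = -1.4142 < 0 → local maximum

Critical points: x = -2 - sqrt(2) ≈ -3.4142 (local minimum); x = -2 + sqrt(2) ≈ -0.5858 (local maximum)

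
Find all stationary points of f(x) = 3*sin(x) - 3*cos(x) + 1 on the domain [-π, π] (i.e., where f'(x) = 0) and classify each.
f'(x) = 3*sqrt(2)*sin(x + pi/4)

Solve f'(x) = 0 on [-π, π]:
  f'(x) = 0 ⇔ 3*cos(x) = -3*sin(x) ⇔ tan(x) = -1, i.e. x = arctan(-1) + nπ; keep the solutions lying in [-π, π].
  ⇒ x = -pi/4 ≈ -0.7854, 3*pi/4 ≈ 2.3562

f''(x) = 3*sqrt(2)*cos(x + pi/4)
Second-derivative test at each critical point:
  f''(-0.7854) = 4.2426 > 0 → local minimum
  f''(2.3562) = -4.2426 < 0 → local maximum

Critical points: x = -pi/4 ≈ -0.7854 (local minimum); x = 3*pi/4 ≈ 2.3562 (local maximum)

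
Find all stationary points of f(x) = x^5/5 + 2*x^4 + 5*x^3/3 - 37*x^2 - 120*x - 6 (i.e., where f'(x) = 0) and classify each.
f'(x) = x^4 + 8*x^3 + 5*x^2 - 74*x - 120

Solve f'(x) = 0:
  Factor: x^4 + 8*x^3 + 5*x^2 - 74*x - 120 = (x - 3)*(x + 2)*(x + 4)*(x + 5) = 0.
  ⇒ x = -5, -4, -2, 3

f''(x) = 4*x^3 + 24*x^2 + 10*x - 74
Second-derivative test at each critical point:
  f''(-5) = -24 < 0 → local maximum
  f''(-4) = 14 > 0 → local minimum
  f''(-2) = -30 < 0 → local maximum
  f''(3) = 280 > 0 → local minimum

Critical points: x = -5 (local maximum); x = -4 (local minimum); x = -2 (local maximum); x = 3 (local minimum)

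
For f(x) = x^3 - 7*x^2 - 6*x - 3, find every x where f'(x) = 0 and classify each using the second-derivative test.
f'(x) = 3*x^2 - 14*x - 6

Solve f'(x) = 0:
  3*x^2 - 14*x - 6 = 0 has no rational roots; quadratic formula: x = (14 ± √268)/6.
  ⇒ x = 7/3 - sqrt(67)/3 ≈ -0.3951, 7/3 + sqrt(67)/3 ≈ 5.0618

f''(x) = 6*x - 14
Second-derivative test at each critical point:
  f''(-0.3951) = -16.3707 < 0 → local maximum
  f''(5.0618) = 16.3707 > 0 → local minimum

Critical points: x = 7/3 - sqrt(67)/3 ≈ -0.3951 (local maximum); x = 7/3 + sqrt(67)/3 ≈ 5.0618 (local minimum)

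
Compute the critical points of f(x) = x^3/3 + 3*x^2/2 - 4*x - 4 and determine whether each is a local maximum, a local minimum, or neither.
f'(x) = x^2 + 3*x - 4

Solve f'(x) = 0:
  Factor: x^2 + 3*x - 4 = (x - 1)*(x + 4) = 0.
  ⇒ x = -4, 1

f''(x) = 2*x + 3
Second-derivative test at each critical point:
  f''(-4) = -5 < 0 → local maximum
  f''(1) = 5 > 0 → local minimum

Critical points: x = -4 (local maximum); x = 1 (local minimum)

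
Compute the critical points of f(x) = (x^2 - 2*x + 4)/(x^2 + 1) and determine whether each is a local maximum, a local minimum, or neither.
f'(x) = 2*(x^2 - 3*x - 1)/(x^4 + 2*x^2 + 1)

Solve f'(x) = 0:
  f'(x) = 2*(x^2 - 3*x - 1)/(x^2 + 1)^2; the denominator is positive wherever f is defined, so f'(x) = 0 ⇔ 2*x^2 - 6*x - 2 = 0.
  Factor: 2*x^2 - 6*x - 2 = 2*(x^2 - 3*x - 1); x^2 - 3*x - 1 = 0 has no rational roots; quadratic formula: x = (3 ± √13)/2.
  ⇒ x = 3/2 - sqrt(13)/2 ≈ -0.3028, 3/2 + sqrt(13)/2 ≈ 3.3028

f''(x) = 2*(-2*x^3 + 9*x^2 + 6*x - 3)/(x^6 + 3*x^4 + 3*x^2 + 1)
Second-derivative test at each critical point:
  f''(-0.3028) = -6.0509 < 0 → local maximum
  f''(3.3028) = 0.0509 > 0 → local minimum

Critical points: x = 3/2 - sqrt(13)/2 ≈ -0.3028 (local maximum); x = 3/2 + sqrt(13)/2 ≈ 3.3028 (local minimum)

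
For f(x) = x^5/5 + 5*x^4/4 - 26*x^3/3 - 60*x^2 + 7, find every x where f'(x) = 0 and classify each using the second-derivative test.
f'(x) = x*(x^3 + 5*x^2 - 26*x - 120)

Solve f'(x) = 0:
  Factor: x^4 + 5*x^3 - 26*x^2 - 120*x = x*(x - 5)*(x + 4)*(x + 6) = 0.
  ⇒ x = -6, -4, 0, 5

f''(x) = 4*x^3 + 15*x^2 - 52*x - 120
Second-derivative test at each critical point:
  f''(-6) = -132 < 0 → local maximum
  f''(-4) = 72 > 0 → local minimum
  f''(0) = -120 < 0 → local maximum
  f''(5) = 495 > 0 → local minimum

Critical points: x = -6 (local maximum); x = -4 (local minimum); x = 0 (local maximum); x = 5 (local minimum)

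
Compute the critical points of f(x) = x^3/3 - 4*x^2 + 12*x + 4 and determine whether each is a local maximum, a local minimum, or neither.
f'(x) = x^2 - 8*x + 12

Solve f'(x) = 0:
  Factor: x^2 - 8*x + 12 = (x - 6)*(x - 2) = 0.
  ⇒ x = 2, 6

f''(x) = 2*x - 8
Second-derivative test at each critical point:
  f''(2) = -4 < 0 → local maximum
  f''(6) = 4 > 0 → local minimum

Critical points: x = 2 (local maximum); x = 6 (local minimum)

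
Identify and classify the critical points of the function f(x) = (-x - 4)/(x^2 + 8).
f'(x) = (-x^2 + 2*x*(x + 4) - 8)/(x^2 + 8)^2

Solve f'(x) = 0:
  f'(x) = (x^2 + 8*x - 8)/(x^2 + 8)^2; the denominator is positive wherever f is defined, so f'(x) = 0 ⇔ x^2 + 8*x - 8 = 0.
  x^2 + 8*x - 8 = 0 has no rational roots; quadratic formula: x = (-8 ± √96)/2.
  ⇒ x = -2*sqrt(6) - 4 ≈ -8.8990, -4 + 2*sqrt(6) ≈ 0.8990

f''(x) = 2*(-4*x^2*(x + 4) + (3*x + 4)*(x^2 + 8))/(x^2 + 8)^3
Second-derivative test at each critical point:
  f''(-8.8990) = -0.0013 < 0 → local maximum
  f''(0.8990) = 0.1263 > 0 → local minimum

Critical points: x = -2*sqrt(6) - 4 ≈ -8.8990 (local maximum); x = -4 + 2*sqrt(6) ≈ 0.8990 (local minimum)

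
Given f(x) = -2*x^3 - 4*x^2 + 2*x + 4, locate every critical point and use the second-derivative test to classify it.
f'(x) = -6*x^2 - 8*x + 2

Solve f'(x) = 0:
  Factor: -6*x^2 - 8*x + 2 = -2*(3*x^2 + 4*x - 1); 3*x^2 + 4*x - 1 = 0 has no rational roots; quadratic formula: x = (-4 ± √28)/6.
  ⇒ x = -sqrt(7)/3 - 2/3 ≈ -1.5486, -2/3 + sqrt(7)/3 ≈ 0.2153

f''(x) = -12*x - 8
Second-derivative test at each critical point:
  f''(-1.5486) = 10.5830 > 0 → local minimum
  f''(0.2153) = -10.5830 < 0 → local maximum

Critical points: x = -sqrt(7)/3 - 2/3 ≈ -1.5486 (local minimum); x = -2/3 + sqrt(7)/3 ≈ 0.2153 (local maximum)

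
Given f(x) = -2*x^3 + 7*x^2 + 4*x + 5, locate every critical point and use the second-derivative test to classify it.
f'(x) = -6*x^2 + 14*x + 4

Solve f'(x) = 0:
  Factor: -6*x^2 + 14*x + 4 = -2*(3*x^2 - 7*x - 2); 3*x^2 - 7*x - 2 = 0 has no rational roots; quadratic formula: x = (7 ± √73)/6.
  ⇒ x = 7/6 - sqrt(73)/6 ≈ -0.2573, 7/6 + sqrt(73)/6 ≈ 2.5907

f''(x) = 14 - 12*x
Second-derivative test at each critical point:
  f''(-0.2573) = 17.0880 > 0 → local minimum
  f''(2.5907) = -17.0880 < 0 → local maximum

Critical points: x = 7/6 - sqrt(73)/6 ≈ -0.2573 (local minimum); x = 7/6 + sqrt(73)/6 ≈ 2.5907 (local maximum)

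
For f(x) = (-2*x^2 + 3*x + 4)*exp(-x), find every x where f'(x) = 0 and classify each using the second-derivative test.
f'(x) = (2*x^2 - 7*x - 1)*exp(-x)

Solve f'(x) = 0:
  f'(x) = (2*x^2 - 7*x - 1)·exp(-x) and exp(-x) > 0 for every x, so f'(x) = 0 ⇔ 2*x^2 - 7*x - 1 = 0.
  2*x^2 - 7*x - 1 = 0 has no rational roots; quadratic formula: x = (7 ± √57)/4.
  ⇒ x = 7/4 - sqrt(57)/4 ≈ -0.1375, 7/4 + sqrt(57)/4 ≈ 3.6375

f''(x) = (-2*x^2 + 11*x - 6)*exp(-x)
Second-derivative test at each critical point:
  f''(-0.1375) = -8.6623 < 0 → local maximum
  f''(3.6375) = 0.1987 > 0 → local minimum

Critical points: x = 7/4 - sqrt(57)/4 ≈ -0.1375 (local maximum); x = 7/4 + sqrt(57)/4 ≈ 3.6375 (local minimum)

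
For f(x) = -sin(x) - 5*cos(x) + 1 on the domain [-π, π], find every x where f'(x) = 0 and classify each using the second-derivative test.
f'(x) = 5*sin(x) - cos(x)

Solve f'(x) = 0 on [-π, π]:
  f'(x) = 0 ⇔ -cos(x) = -5*sin(x) ⇔ tan(x) = 1/5, i.e. x = arctan(1/5) + nπ; keep the solutions lying in [-π, π].
  ⇒ x = -pi + atan(1/5) ≈ -2.9442, atan(1/5) ≈ 0.1974

f''(x) = sin(x) + 5*cos(x)
Second-derivative test at each critical point:
  f''(-2.9442) = -5.0990 < 0 → local maximum
  f''(0.1974) = 5.0990 > 0 → local minimum

Critical points: x = -pi + atan(1/5) ≈ -2.9442 (local maximum); x = atan(1/5) ≈ 0.1974 (local minimum)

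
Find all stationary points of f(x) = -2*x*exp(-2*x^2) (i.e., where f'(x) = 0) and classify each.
f'(x) = 2*(4*x^2 - 1)*exp(-2*x^2)

Solve f'(x) = 0:
  f'(x) = (8*x^2 - 2)·exp(-2*x^2) and exp(-2*x^2) > 0 for every x, so f'(x) = 0 ⇔ 8*x^2 - 2 = 0.
  Factor: 8*x^2 - 2 = 2*(2*x - 1)*(2*x + 1) = 0.
  ⇒ x = -1/2, 1/2

f''(x) = (-32*x^3 + 24*x)*exp(-2*x^2)
Second-derivative test at each critical point:
  f''(-1/2) = -4.8522 < 0 → local maximum
  f''(1/2) = 4.8522 > 0 → local minimum

Critical points: x = -1/2 (local maximum); x = 1/2 (local minimum)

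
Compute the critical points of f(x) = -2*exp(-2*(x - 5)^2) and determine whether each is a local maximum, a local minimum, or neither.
f'(x) = 8*(x - 5)*exp(-2*(x - 5)^2)

Solve f'(x) = 0:
  f'(x) = (8*x - 40)·exp(-2*(x - 5)^2) and exp(-2*(x - 5)^2) > 0 for every x, so f'(x) = 0 ⇔ 8*x - 40 = 0.
  Factor: 8*x - 40 = 8*(x - 5) = 0.
  ⇒ x = 5

f''(x) = 8*(1 - 4*(x - 5)^2)*exp(-2*(x - 5)^2)
Second-derivative test at each critical point:
  f''(5) = 8 > 0 → local minimum

Critical points: x = 5 (local minimum)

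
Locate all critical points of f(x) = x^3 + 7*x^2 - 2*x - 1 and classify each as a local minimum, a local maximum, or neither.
f'(x) = 3*x^2 + 14*x - 2

Solve f'(x) = 0:
  3*x^2 + 14*x - 2 = 0 has no rational roots; quadratic formula: x = (-14 ± √220)/6.
  ⇒ x = -sqrt(55)/3 - 7/3 ≈ -4.8054, -7/3 + sqrt(55)/3 ≈ 0.1387

f''(x) = 6*x + 14
Second-derivative test at each critical point:
  f''(-4.8054) = -14.8324 < 0 → local maximum
  f''(0.1387) = 14.8324 > 0 → local minimum

Critical points: x = -sqrt(55)/3 - 7/3 ≈ -4.8054 (local maximum); x = -7/3 + sqrt(55)/3 ≈ 0.1387 (local minimum)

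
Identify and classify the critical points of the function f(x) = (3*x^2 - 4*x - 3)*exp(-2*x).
f'(x) = 2*(-3*x^2 + 7*x + 1)*exp(-2*x)

Solve f'(x) = 0:
  f'(x) = (-6*x^2 + 14*x + 2)·exp(-2*x) and exp(-2*x) > 0 for every x, so f'(x) = 0 ⇔ -6*x^2 + 14*x + 2 = 0.
  Factor: -6*x^2 + 14*x + 2 = -2*(3*x^2 - 7*x - 1); 3*x^2 - 7*x - 1 = 0 has no rational roots; quadratic formula: x = (7 ± √61)/6.
  ⇒ x = 7/6 - sqrt(61)/6 ≈ -0.1350, 7/6 + sqrt(61)/6 ≈ 2.4684

f''(x) = 2*(6*x^2 - 20*x + 5)*exp(-2*x)
Second-derivative test at each critical point:
  f''(-0.1350) = 20.4640 > 0 → local minimum
  f''(2.4684) = -0.1121 < 0 → local maximum

Critical points: x = 7/6 - sqrt(61)/6 ≈ -0.1350 (local minimum); x = 7/6 + sqrt(61)/6 ≈ 2.4684 (local maximum)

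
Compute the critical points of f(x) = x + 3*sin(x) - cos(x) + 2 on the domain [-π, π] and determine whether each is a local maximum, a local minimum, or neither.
f'(x) = sin(x) + 3*cos(x) + 1

Solve f'(x) = 0 on [-π, π]:
  f'(x) = 0 ⇔ sin(x) + 3*cos(x) = -1. Write the left side as R·cos(x + φ) with R = √(3² + (-1)²) = sqrt(10), cos φ = 3*sqrt(10)/10, sin φ = -sqrt(10)/10; then cos(x + φ) = -sqrt(10)/10. Solve for x and keep the solutions lying in [-π, π].
  ⇒ x = -pi/2 ≈ -1.5708, pi - atan(4/3) ≈ 2.2143

f''(x) = -3*sin(x) + cos(x)
Second-derivative test at each critical point:
  f''(-1.5708) = 3 > 0 → local minimum
  f''(2.2143) = -3 < 0 → local maximum

Critical points: x = -pi/2 ≈ -1.5708 (local minimum); x = pi - atan(4/3) ≈ 2.2143 (local maximum)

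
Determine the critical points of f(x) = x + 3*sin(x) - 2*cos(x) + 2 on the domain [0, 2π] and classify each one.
f'(x) = 2*sin(x) + 3*cos(x) + 1

Solve f'(x) = 0 on [0, 2π]:
  f'(x) = 0 ⇔ 2*sin(x) + 3*cos(x) = -1. Write the left side as R·cos(x + φ) with R = √(3² + (-2)²) = sqrt(13), cos φ = 3*sqrt(13)/13, sin φ = -2*sqrt(13)/13; then cos(x + φ) = -sqrt(13)/13. Solve for x and keep the solutions lying in [0, 2π].
  ⇒ x = atan((-2 + 6*sqrt(3))/(-4*sqrt(3) - 3)) + pi ≈ 2.4398, atan((-6*sqrt(3) - 2)/(-3 + 4*sqrt(3))) + 2*pi ≈ 5.0194

f''(x) = -3*sin(x) + 2*cos(x)
Second-derivative test at each critical point:
  f''(2.4398) = -3.4641 < 0 → local maximum
  f''(5.0194) = 3.4641 > 0 → local minimum

Critical points: x = atan((-2 + 6*sqrt(3))/(-4*sqrt(3) - 3)) + pi ≈ 2.4398 (local maximum); x = atan((-6*sqrt(3) - 2)/(-3 + 4*sqrt(3))) + 2*pi ≈ 5.0194 (local minimum)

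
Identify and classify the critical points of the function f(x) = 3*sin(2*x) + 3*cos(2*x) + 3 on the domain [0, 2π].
f'(x) = 6*sqrt(2)*cos(2*x + pi/4)

Solve f'(x) = 0 on [0, 2π]:
  f'(x) = 0 ⇔ 3*cos(2*x) = 3*sin(2*x) ⇔ tan(2*x) = 1, i.e. 2*x = arctan(1) + nπ; keep the solutions lying in [0, 2π].
  ⇒ x = pi/8 ≈ 0.3927, 5*pi/8 ≈ 1.9635, 9*pi/8 ≈ 3.5343, 13*pi/8 ≈ 5.1051

f''(x) = -12*sqrt(2)*sin(2*x + pi/4)
Second-derivative test at each critical point:
  f''(0.3927) = -16.9706 < 0 → local maximum
  f''(1.9635) = 16.9706 > 0 → local minimum
  f''(3.5343) = -16.9706 < 0 → local maximum
  f''(5.1051) = 16.9706 > 0 → local minimum

Critical points: x = pi/8 ≈ 0.3927 (local maximum); x = 5*pi/8 ≈ 1.9635 (local minimum); x = 9*pi/8 ≈ 3.5343 (local maximum); x = 13*pi/8 ≈ 5.1051 (local minimum)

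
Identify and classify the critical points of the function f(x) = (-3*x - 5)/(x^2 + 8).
f'(x) = (3*x^2 + 10*x - 24)/(x^4 + 16*x^2 + 64)

Solve f'(x) = 0:
  f'(x) = (3*x^2 + 10*x - 24)/(x^2 + 8)^2; the denominator is positive wherever f is defined, so f'(x) = 0 ⇔ 3*x^2 + 10*x - 24 = 0.
  3*x^2 + 10*x - 24 = 0 has no rational roots; quadratic formula: x = (-10 ± √388)/6.
  ⇒ x = -sqrt(97)/3 - 5/3 ≈ -4.9496, -5/3 + sqrt(97)/3 ≈ 1.6163

f''(x) = 2*(-4*x^2*(3*x + 5) + (9*x + 5)*(x^2 + 8))/(x^2 + 8)^3
Second-derivative test at each critical point:
  f''(-4.9496) = -0.0187 < 0 → local maximum
  f''(1.6163) = 0.1749 > 0 → local minimum

Critical points: x = -sqrt(97)/3 - 5/3 ≈ -4.9496 (local maximum); x = -5/3 + sqrt(97)/3 ≈ 1.6163 (local minimum)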